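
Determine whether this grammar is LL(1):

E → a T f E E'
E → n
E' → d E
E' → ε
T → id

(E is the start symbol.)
Relevant sets:
  FOLLOW(E') = { $, 'd' }

For E:
  PREDICT(E → a T f E E') = { 'a' }
  PREDICT(E → n) = { 'n' }
For E':
  PREDICT(E' → d E) = { 'd' }
  PREDICT(E' → ε) = { $, 'd' }
T has a single production, so nothing to check there.

Conflict found: Predict set conflict for E': { 'd' }
The grammar is NOT LL(1).

Answer: No. Predict set conflict for E': { 'd' }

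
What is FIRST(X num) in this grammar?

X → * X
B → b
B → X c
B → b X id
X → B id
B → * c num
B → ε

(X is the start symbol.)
{ '*', 'b', 'id' }

FIRST sets of the non-terminals involved (from the grammar, by fixed-point iteration):
  FIRST(X) = { '*', 'b', 'id' }

To compute FIRST(X num), process the symbols left to right:
Symbol X is a non-terminal. Add FIRST(X) \ {ε} = { '*', 'b', 'id' }
X is not nullable (ε ∉ FIRST(X)), so stop here.
FIRST(X num) = { '*', 'b', 'id' }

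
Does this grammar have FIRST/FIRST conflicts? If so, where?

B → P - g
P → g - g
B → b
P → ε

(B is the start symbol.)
No FIRST/FIRST conflicts.

FIRST sets of the non-terminals at (or reachable through a nullable prefix from) the front of some alternative:
  FIRST(P) = { 'g', ε }

Productions for B:
  B → P - g: FIRST = { '-', 'g' }
  B → b: FIRST = { 'b' }
Productions for P:
  P → g - g: FIRST = { 'g' }
  P → ε: FIRST = { ε }

All alternatives of each non-terminal have pairwise disjoint FIRST sets.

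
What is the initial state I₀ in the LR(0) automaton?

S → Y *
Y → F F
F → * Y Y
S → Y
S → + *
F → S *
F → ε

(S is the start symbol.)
{ [F → . * Y Y], [F → . S *], [F → .], [S → . + *], [S → . Y *], [S → . Y], [S' → . S], [Y → . F F] }

First, augment the grammar with S' → S
I₀ = CLOSURE({ [S' → . S] }):
  [S' → . S] has the dot before S: add [S → . Y *], [S → . Y], [S → . + *]
  [S → . Y *] has the dot before Y: add [Y → . F F]
  [Y → . F F] has the dot before F: add [F → . * Y Y], [F → . S *], [F → .]
No further items can be added.

I₀ = { [F → . * Y Y], [F → . S *], [F → .], [S → . + *], [S → . Y *], [S → . Y], [S' → . S], [Y → . F F] }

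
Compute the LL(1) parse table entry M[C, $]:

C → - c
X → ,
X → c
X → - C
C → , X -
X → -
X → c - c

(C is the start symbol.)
Empty (error entry)

To find M[C, $], we find productions for C where $ is in the predict set (PREDICT(N → α) = (FIRST(α) \ {ε}) ∪ (FOLLOW(N) if α ⇒* ε)).

C → - c: PREDICT = { '-' }
C → , X -: PREDICT = { ',' }

M[C, $] is empty (no production applies)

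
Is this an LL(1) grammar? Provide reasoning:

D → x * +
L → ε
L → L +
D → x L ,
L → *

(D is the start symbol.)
No. Predict set conflict for D: { 'x' }

Relevant sets:
  FIRST(L) = { '*', '+', ε }
  FOLLOW(L) = { '+', ',' }

For D:
  PREDICT(D → x '*' '+') = { 'x' }
  PREDICT(D → x L ',') = { 'x' }
For L:
  PREDICT(L → ε) = { '+', ',' }
  PREDICT(L → L '+') = { '*', '+' }
  PREDICT(L → '*') = { '*' }

Conflict found: Predict set conflict for D: { 'x' }
The grammar is NOT LL(1).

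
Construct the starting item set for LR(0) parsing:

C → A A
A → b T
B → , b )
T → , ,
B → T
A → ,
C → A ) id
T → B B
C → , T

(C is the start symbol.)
{ [A → . ,], [A → . b T], [C → . , T], [C → . A ) id], [C → . A A], [C' → . C] }

First, augment the grammar with C' → C
I₀ = CLOSURE({ [C' → . C] }):
  [C' → . C] has the dot before C: add [C → . A A], [C → . A ) id], [C → . , T]
  [C → . A A] has the dot before A: add [A → . b T], [A → . ,]
No further items can be added.

I₀ = { [A → . ,], [A → . b T], [C → . , T], [C → . A ) id], [C → . A A], [C' → . C] }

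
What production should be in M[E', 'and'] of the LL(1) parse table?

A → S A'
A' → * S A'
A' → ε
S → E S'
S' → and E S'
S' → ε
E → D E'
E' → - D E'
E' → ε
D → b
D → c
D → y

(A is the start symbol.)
To find M[E', 'and'], we find productions for E' where 'and' is in the predict set (PREDICT(N → α) = (FIRST(α) \ {ε}) ∪ (FOLLOW(N) if α ⇒* ε)).

Relevant sets:
  FOLLOW(E') = { $, '*', 'and' }

E' → - D E': PREDICT = { '-' }
E' → ε: PREDICT = { $, '*', 'and' }
  'and' is in predict set, so this production goes in M[E', 'and']

M[E', 'and'] = E' → ε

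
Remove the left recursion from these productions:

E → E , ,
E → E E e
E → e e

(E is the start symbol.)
E is directly left-recursive. The standard transformation for
  A → A α₁ | ... | A α_m | β₁ | ... | β_n
is
  A  → β₁ A' | ... | β_n A'
  A' → α₁ A' | ... | α_m A' | ε

E → e e becomes E → e e E'
E → E , , becomes E' → , , E'
E → E E e becomes E' → E e E'
Add E' → ε

Resulting grammar:
E → e e E'
E' → , , E'
E' → E e E'
E' → ε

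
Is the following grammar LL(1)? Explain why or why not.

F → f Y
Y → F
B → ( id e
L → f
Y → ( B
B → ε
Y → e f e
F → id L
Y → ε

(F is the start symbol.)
Relevant sets:
  FIRST(F) = { 'f', 'id' }
  FOLLOW(Y) = { $ }
  FOLLOW(B) = { $ }

For F:
  PREDICT(F → f Y) = { 'f' }
  PREDICT(F → id L) = { 'id' }
For Y:
  PREDICT(Y → F) = { 'f', 'id' }
  PREDICT(Y → '(' B) = { '(' }
  PREDICT(Y → e f e) = { 'e' }
  PREDICT(Y → ε) = { $ }
For B:
  PREDICT(B → '(' id e) = { '(' }
  PREDICT(B → ε) = { $ }
L has a single production, so nothing to check there.

All predict sets are disjoint. The grammar IS LL(1).

Answer: Yes, the grammar is LL(1).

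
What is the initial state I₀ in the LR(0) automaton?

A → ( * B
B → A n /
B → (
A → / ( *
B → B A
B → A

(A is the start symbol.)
{ [A → . ( * B], [A → . / ( *], [A' → . A] }

First, augment the grammar with A' → A
I₀ = CLOSURE({ [A' → . A] }):
  [A' → . A] has the dot before A: add [A → . ( * B], [A → . / ( *]
No further items can be added.

I₀ = { [A → . ( * B], [A → . / ( *], [A' → . A] }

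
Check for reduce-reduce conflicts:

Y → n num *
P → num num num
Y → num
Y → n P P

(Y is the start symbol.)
No reduce-reduce conflicts

Augment with Y' → Y and build the canonical LR(0) collection (I0 = CLOSURE({[Y' → . Y]}), then GOTO on every symbol after a dot until no new states appear). It has 11 states:
  I0: { [Y → . n P P], [Y → . n num *], [Y → . num], [Y' → . Y] }  — shift
  I1: { [Y' → Y .] }  — accept
  I2: { [P → . num num num], [Y → n . P P], [Y → n . num *] }  — shift
  I3: { [Y → num .] }  — reduce
  I4: { [P → . num num num], [Y → n P . P] }  — shift
  I5: { [P → num . num num], [Y → n num . *] }  — shift
  I6: { [Y → n num * .] }  — reduce
  I7: { [P → num num . num] }  — shift
  I8: { [P → num num num .] }  — reduce
  I9: { [Y → n P P .] }  — reduce
  I10: { [P → num . num num] }  — shift

No state contains more than one complete item.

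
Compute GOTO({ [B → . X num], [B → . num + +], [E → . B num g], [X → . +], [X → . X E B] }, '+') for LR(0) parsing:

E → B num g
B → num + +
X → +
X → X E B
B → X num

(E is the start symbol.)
GOTO(I, '+') = CLOSURE({ [A → αX.β] : [A → α.Xβ] ∈ I, X = '+' })

Items with dot before '+', with the dot advanced:
  [X → . +] → [X → + .]
Closure adds nothing (no advanced item has the dot before a non-terminal).

GOTO = { [X → + .] }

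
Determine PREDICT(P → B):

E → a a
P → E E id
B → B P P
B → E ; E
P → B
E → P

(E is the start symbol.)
{ 'a' }

PREDICT(P → B) = (FIRST(RHS) \ {ε}) ∪ (FOLLOW(P) if ε ∈ FIRST(RHS), i.e. RHS ⇒* ε)
FIRST(B) = { 'a' }
FIRST(B) = { 'a' }
ε ∉ FIRST(B), so FOLLOW(P) is not added.
PREDICT(P → B) = { 'a' }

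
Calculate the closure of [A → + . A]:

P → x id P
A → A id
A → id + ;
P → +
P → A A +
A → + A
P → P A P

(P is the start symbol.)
{ [A → + . A], [A → . + A], [A → . A id], [A → . id + ;] }

To compute CLOSURE, for each item [A → α.Bβ] where B is a non-terminal, add [B → .γ] for all productions B → γ; repeat for the newly added items until nothing changes.

Start with: [A → + . A]
  [A → + . A] has the dot before A: add [A → . A id], [A → . id + ;], [A → . + A]
No further items can be added.

CLOSURE = { [A → + . A], [A → . + A], [A → . A id], [A → . id + ;] }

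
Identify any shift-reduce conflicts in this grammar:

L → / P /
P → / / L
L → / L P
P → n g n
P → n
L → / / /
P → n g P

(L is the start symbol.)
A shift-reduce conflict occurs when an LR(0) state has both:
  - a complete (reduce) item [A → α .] (dot at the end), and
  - a shift item [B → β . c γ] (dot before a terminal).

Augment with L' → L and build the canonical LR(0) collection (I0 = CLOSURE({[L' → . L]}), then GOTO on every symbol after a dot until no new states appear). It has 17 states:
  I0: { [L → . / / /], [L → . / L P], [L → . / P /], [L' → . L] }  — shift
  I1: { [L → . / / /], [L → . / L P], [L → . / P /], [L → / . / /], [L → / . L P], [L → / . P /], [P → . / / L], [P → . n g P], [P → . n g n], [P → . n] }  — shift
  I2: { [L' → L .] }  — accept
  I3: { [L → . / / /], [L → . / L P], [L → . / P /], [L → / . / /], [L → / . L P], [L → / . P /], [L → / / . /], [P → . / / L], [P → . n g P], [P → . n g n], [P → . n], [P → / . / L] }  — shift
  I4: { [L → / L . P], [P → . / / L], [P → . n g P], [P → . n g n], [P → . n] }  — shift
  I5: { [L → / P . /] }  — shift
  I6: { [P → n . g P], [P → n . g n], [P → n .] }  — shift, reduce
  I7: { [P → . / / L], [P → . n g P], [P → . n g n], [P → . n], [P → n g . P], [P → n g . n] }  — shift
  I8: { [P → / . / L] }  — shift
  I9: { [P → n g P .] }  — reduce
  I10: { [P → n . g P], [P → n . g n], [P → n .], [P → n g n .] }  — shift, 2 reduces
  I11: { [L → . / / /], [L → . / L P], [L → . / P /], [P → / / . L] }  — shift
  I12: { [P → / / L .] }  — reduce
  I13: { [L → / P / .] }  — reduce
  I14: { [L → / L P .] }  — reduce
  I15: { [L → . / / /], [L → . / L P], [L → . / P /], [L → / . / /], [L → / . L P], [L → / . P /], [L → / / . /], [L → / / / .], [P → . / / L], [P → . n g P], [P → . n g n], [P → . n], [P → / . / L], [P → / / . L] }  — shift, reduce
  I16: { [L → / L . P], [P → . / / L], [P → . n g P], [P → . n g n], [P → . n], [P → / / L .] }  — shift, reduce

I6 contains reduce item [P → n .] and shift items [P → n . g P], [P → n . g n] — shift-reduce conflict.
I10 contains reduce items [P → n .], [P → n g n .] and shift items [P → n . g P], [P → n . g n] — shift-reduce conflict.
I15 contains reduce item [L → / / / .] and shift items [L → . / / /], [L → / . / /], [L → / / . /], [L → . / L P], [L → . / P /], [P → . / / L], [P → / . / L], [P → . n], [P → . n g P], [P → . n g n] — shift-reduce conflict.
I16 contains reduce item [P → / / L .] and shift items [P → . / / L], [P → . n], [P → . n g P], [P → . n g n] — shift-reduce conflict.

Answer: Yes — I6: [P → n .] vs [P → n . g P]; I10: [P → n .] vs [P → n . g P]; I15: [L → / / / .] vs [L → . / / /]; I16: [P → / / L .] vs [P → . / / L]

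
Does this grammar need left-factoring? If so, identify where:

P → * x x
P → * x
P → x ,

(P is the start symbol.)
Left-factoring is needed when two productions for the same non-terminal
share a common prefix on the right-hand side.

Productions for P:
  P → * x x
  P → * x
  P → x ,

Found common prefix '* x' in productions for P

Answer: Yes, P has productions with common prefix '* x'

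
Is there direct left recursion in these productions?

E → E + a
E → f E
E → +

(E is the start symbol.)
Yes, E is left-recursive

Direct left recursion occurs when N → N α for some non-terminal N (the right-hand side begins with the left-hand side itself).

E → E + a: LEFT RECURSIVE (starts with E)
E → f E: starts with f
E → +: starts with '+'

The grammar has direct left recursion on: E.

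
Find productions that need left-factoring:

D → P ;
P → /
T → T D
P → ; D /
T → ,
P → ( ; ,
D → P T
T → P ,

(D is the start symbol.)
Yes, D has productions with common prefix 'P'

Left-factoring is needed when two productions for the same non-terminal
share a common prefix on the right-hand side.

Productions for D:
  D → P ;
  D → P T
Productions for P:
  P → /
  P → ; D /
  P → ( ; ,
Productions for T:
  T → T D
  T → ,
  T → P ,

Found common prefix 'P' in productions for D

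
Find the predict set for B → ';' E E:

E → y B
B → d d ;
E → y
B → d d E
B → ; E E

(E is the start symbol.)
PREDICT(B → ';' E E) = (FIRST(RHS) \ {ε}) ∪ (FOLLOW(B) if ε ∈ FIRST(RHS), i.e. RHS ⇒* ε)
FIRST(';' E E) = { ';' }
ε ∉ FIRST(';' E E), so FOLLOW(B) is not added.
PREDICT(B → ';' E E) = { ';' }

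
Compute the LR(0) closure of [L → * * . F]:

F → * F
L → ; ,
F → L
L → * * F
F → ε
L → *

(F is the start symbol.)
{ [F → . * F], [F → . L], [F → .], [L → * * . F], [L → . * * F], [L → . *], [L → . ; ,] }

To compute CLOSURE, for each item [A → α.Bβ] where B is a non-terminal, add [B → .γ] for all productions B → γ; repeat for the newly added items until nothing changes.

Start with: [L → * * . F]
  [L → * * . F] has the dot before F: add [F → . * F], [F → . L], [F → .]
  [F → . L] has the dot before L: add [L → . ; ,], [L → . * * F], [L → . *]
No further items can be added.

CLOSURE = { [F → . * F], [F → . L], [F → .], [L → * * . F], [L → . * * F], [L → . *], [L → . ; ,] }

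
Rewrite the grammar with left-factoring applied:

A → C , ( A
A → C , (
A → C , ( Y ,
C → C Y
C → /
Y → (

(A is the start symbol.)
Left-factoring transforms A → αβ₁ | αβ₂ into A → αA' and A' → β₁ | β₂
(α is the longest common prefix among the alternatives). Repeat until
no nonterminal has two alternatives with a common prefix.

Round 1: A has alternatives sharing prefix 'C , ('. Introduce A': A → C , ( A'
  Add: A' → A
  Add: A' → ε
  Add: A' → Y ,

No remaining common prefixes — done.

Resulting grammar:
A → C , ( A'
A' → A
A' → ε
A' → Y ,
C → C Y
C → /
Y → (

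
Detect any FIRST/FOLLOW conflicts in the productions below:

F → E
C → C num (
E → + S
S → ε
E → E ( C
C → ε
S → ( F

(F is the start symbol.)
Yes. C → C num '(' with FOLLOW(C) on { 'num' }; S → '(' F with FOLLOW(S) on { '(' }

A FIRST/FOLLOW conflict occurs when a non-terminal N has a nullable alternative N → β (β ⇒* ε) and another alternative N → α with FIRST(α) ∩ FOLLOW(N) ≠ ∅: on such a lookahead the parser cannot decide between expanding α and letting N vanish via β.

Nullable non-terminals: C, S.
FIRST sets used below: FIRST(C) = { 'num', ε }

C: nullable alternative(s) C → ε; FOLLOW(C) = { $, '(', 'num' }
  C → C num (: FIRST \ {ε} = { 'num' } — overlaps FOLLOW(C) on { 'num' }: CONFLICT
  C → ε: FIRST \ {ε} = { } — this is the only nullable alternative, skip

S: nullable alternative(s) S → ε; FOLLOW(S) = { $, '(' }
  S → ε: FIRST \ {ε} = { } — this is the only nullable alternative, skip
  S → ( F: FIRST \ {ε} = { '(' } — overlaps FOLLOW(S) on { '(' }: CONFLICT

E, F have no nullable alternative, so no FIRST/FOLLOW check is needed there.

So the grammar has 2 FIRST/FOLLOW conflicts (marked CONFLICT above).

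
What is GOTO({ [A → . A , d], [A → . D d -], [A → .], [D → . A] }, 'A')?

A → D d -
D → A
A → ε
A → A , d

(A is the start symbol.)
GOTO(I, 'A') = CLOSURE({ [A → αX.β] : [A → α.Xβ] ∈ I, X = 'A' })

Items with dot before 'A', with the dot advanced:
  [A → . A , d] → [A → A . , d]
  [D → . A] → [D → A .]
Closure adds nothing (no advanced item has the dot before a non-terminal).

GOTO = { [A → A . , d], [D → A .] }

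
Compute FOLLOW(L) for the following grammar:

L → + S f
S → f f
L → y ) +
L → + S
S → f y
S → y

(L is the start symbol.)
{ $ }

To compute FOLLOW(L), find every occurrence of L on a right-hand side N → α L β: add FIRST(β) \ {ε}, and if β is empty or nullable also add FOLLOW(N). Iterate to a fixed point.

L is the start symbol, so $ ∈ FOLLOW(L).
L does not occur on any right-hand side.

Taking the union: FOLLOW(L) = { $ }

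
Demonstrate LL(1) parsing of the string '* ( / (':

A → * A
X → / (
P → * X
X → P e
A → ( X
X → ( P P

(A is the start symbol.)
Stack is shown with the top on the left.

Stack  Input      Action
------------------------
A $    * ( / ( $  output A → * A
* A $  * ( / ( $  match '*'
A $    ( / ( $    output A → ( X
( X $  ( / ( $    match '('
X $    / ( $      output X → / (
/ ( $  / ( $      match '/'
( $    ( $        match '('
$      $          accept

The string is accepted.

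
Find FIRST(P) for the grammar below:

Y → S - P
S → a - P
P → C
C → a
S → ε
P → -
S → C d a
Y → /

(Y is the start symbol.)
To compute FIRST(P), examine every production with P on the left-hand side, reading each right-hand side left to right until a non-nullable symbol is reached.

FIRST sets of the other non-terminals involved (by the same procedure, iterated to a fixed point):
  FIRST(C) = { 'a' }

From P → C:
  - C is a non-terminal: add FIRST(C) \ {ε} = { 'a' }
    C is not nullable, so stop
From P → -:
  - '-' is a terminal: add '-' and stop

Collecting: FIRST(P) = { '-', 'a' }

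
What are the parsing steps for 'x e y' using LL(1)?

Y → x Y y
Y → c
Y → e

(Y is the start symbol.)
Stack is shown with the top on the left.

Stack    Input    Action
------------------------
Y $      x e y $  output Y → x Y y
x Y y $  x e y $  match 'x'
Y y $    e y $    output Y → e
e y $    e y $    match 'e'
y $      y $      match 'y'
$        $        accept

The string is accepted.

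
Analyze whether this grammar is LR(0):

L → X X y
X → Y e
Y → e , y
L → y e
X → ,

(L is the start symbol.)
Yes, the grammar is LR(0)

Augment with L' → L and build the canonical LR(0) collection (I0 = CLOSURE({[L' → . L]}), then GOTO on every symbol after a dot until no new states appear). It has 13 states:
  I0: { [L → . X X y], [L → . y e], [L' → . L], [X → . ,], [X → . Y e], [Y → . e , y] }  — shift
  I1: { [X → , .] }  — reduce
  I2: { [L' → L .] }  — accept
  I3: { [L → X . X y], [X → . ,], [X → . Y e], [Y → . e , y] }  — shift
  I4: { [X → Y . e] }  — shift
  I5: { [Y → e . , y] }  — shift
  I6: { [L → y . e] }  — shift
  I7: { [L → y e .] }  — reduce
  I8: { [Y → e , . y] }  — shift
  I9: { [Y → e , y .] }  — reduce
  I10: { [X → Y e .] }  — reduce
  I11: { [L → X X . y] }  — shift
  I12: { [L → X X y .] }  — reduce

Every state is either a pure shift/goto state or contains exactly one complete item and nothing to shift — no conflicts. The grammar is LR(0).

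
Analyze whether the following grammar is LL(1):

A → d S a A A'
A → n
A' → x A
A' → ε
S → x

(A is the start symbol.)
A grammar is LL(1) if for each non-terminal N with multiple productions, the predict sets of those productions are pairwise disjoint, where PREDICT(N → α) = (FIRST(α) \ {ε}) ∪ (FOLLOW(N) if α ⇒* ε).

Relevant sets:
  FOLLOW(A') = { $, 'x' }

For A:
  PREDICT(A → d S a A A') = { 'd' }
  PREDICT(A → n) = { 'n' }
For A':
  PREDICT(A' → x A) = { 'x' }
  PREDICT(A' → ε) = { $, 'x' }
S has a single production, so nothing to check there.

Conflict found: Predict set conflict for A': { 'x' }
The grammar is NOT LL(1).

Answer: No. Predict set conflict for A': { 'x' }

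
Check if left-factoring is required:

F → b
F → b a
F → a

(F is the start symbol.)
Left-factoring is needed when two productions for the same non-terminal
share a common prefix on the right-hand side.

Productions for F:
  F → b
  F → b a
  F → a

Found common prefix 'b' in productions for F

Answer: Yes, F has productions with common prefix 'b'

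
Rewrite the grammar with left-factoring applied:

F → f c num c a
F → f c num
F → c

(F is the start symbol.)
Left-factoring transforms A → αβ₁ | αβ₂ into A → αA' and A' → β₁ | β₂
(α is the longest common prefix among the alternatives). Repeat until
no nonterminal has two alternatives with a common prefix.

Round 1: F has alternatives sharing prefix 'f c num'. Introduce F': F → f c num F'
  Add: F' → c a
  Add: F' → ε

No remaining common prefixes — done.

Resulting grammar:
F → f c num F'
F' → c a
F' → ε
F → c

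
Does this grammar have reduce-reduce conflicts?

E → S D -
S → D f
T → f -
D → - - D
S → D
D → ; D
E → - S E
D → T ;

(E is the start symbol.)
A reduce-reduce conflict occurs when an LR(0) state has two complete items [A → α .] and [B → β .] — both call for a reduction, and with no lookahead the parser cannot choose between them.

Augment with E' → E and build the canonical LR(0) collection (I0 = CLOSURE({[E' → . E]}), then GOTO on every symbol after a dot until no new states appear). It has 20 states:
  I0: { [D → . - - D], [D → . ; D], [D → . T ;], [E → . - S E], [E → . S D -], [E' → . E], [S → . D f], [S → . D], [T → . f -] }  — shift
  I1: { [D → - . - D], [D → . - - D], [D → . ; D], [D → . T ;], [E → - . S E], [S → . D f], [S → . D], [T → . f -] }  — shift
  I2: { [D → . - - D], [D → . ; D], [D → . T ;], [D → ; . D], [T → . f -] }  — shift
  I3: { [S → D . f], [S → D .] }  — shift, reduce
  I4: { [E' → E .] }  — accept
  I5: { [D → . - - D], [D → . ; D], [D → . T ;], [E → S . D -], [T → . f -] }  — shift
  I6: { [D → T . ;] }  — shift
  I7: { [T → f . -] }  — shift
  I8: { [T → f - .] }  — reduce
  I9: { [D → T ; .] }  — reduce
  I10: { [D → - . - D] }  — shift
  I11: { [E → S D . -] }  — shift
  I12: { [E → S D - .] }  — reduce
  I13: { [D → - - . D], [D → . - - D], [D → . ; D], [D → . T ;], [T → . f -] }  — shift
  I14: { [D → - - D .] }  — reduce
  I15: { [S → D f .] }  — reduce
  I16: { [D → ; D .] }  — reduce
  I17: { [D → - - . D], [D → - . - D], [D → . - - D], [D → . ; D], [D → . T ;], [T → . f -] }  — shift
  I18: { [D → . - - D], [D → . ; D], [D → . T ;], [E → - S . E], [E → . - S E], [E → . S D -], [S → . D f], [S → . D], [T → . f -] }  — shift
  I19: { [E → - S E .] }  — reduce

No state contains more than one complete item.

Answer: No reduce-reduce conflicts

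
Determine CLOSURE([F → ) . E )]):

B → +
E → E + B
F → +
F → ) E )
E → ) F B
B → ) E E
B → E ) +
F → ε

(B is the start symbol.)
{ [E → . ) F B], [E → . E + B], [F → ) . E )] }

Start with: [F → ) . E )]
  [F → ) . E )] has the dot before E: add [E → . E + B], [E → . ) F B]
No further items can be added.

CLOSURE = { [E → . ) F B], [E → . E + B], [F → ) . E )] }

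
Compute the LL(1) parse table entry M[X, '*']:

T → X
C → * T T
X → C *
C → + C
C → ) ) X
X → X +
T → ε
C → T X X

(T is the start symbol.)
X → C *, X → X +

To find M[X, '*'], we find productions for X where '*' is in the predict set (PREDICT(N → α) = (FIRST(α) \ {ε}) ∪ (FOLLOW(N) if α ⇒* ε)).

Relevant sets:
  FIRST(C) = { ')', '*', '+' }
  FIRST(X) = { ')', '*', '+' }

X → C *: PREDICT = { ')', '*', '+' }
  '*' is in predict set, so this production goes in M[X, '*']
X → X +: PREDICT = { ')', '*', '+' }
  '*' is in predict set, so this production goes in M[X, '*']

M[X, '*'] = X → C *, X → X +  (a multiply-defined cell — the grammar is not LL(1))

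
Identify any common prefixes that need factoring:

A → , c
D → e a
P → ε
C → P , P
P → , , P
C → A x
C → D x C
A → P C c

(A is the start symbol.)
No, left-factoring is not needed

Left-factoring is needed when two productions for the same non-terminal
share a common prefix on the right-hand side.

Productions for A:
  A → , c
  A → P C c
Productions for P:
  P → ε
  P → , , P
Productions for C:
  C → P , P
  C → A x
  C → D x C

No common prefixes found.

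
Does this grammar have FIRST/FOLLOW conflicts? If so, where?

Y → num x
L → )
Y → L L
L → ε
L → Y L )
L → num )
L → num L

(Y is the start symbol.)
A FIRST/FOLLOW conflict occurs when a non-terminal N has a nullable alternative N → β (β ⇒* ε) and another alternative N → α with FIRST(α) ∩ FOLLOW(N) ≠ ∅: on such a lookahead the parser cannot decide between expanding α and letting N vanish via β.

Nullable non-terminals: L, Y.
FIRST sets used below: FIRST(Y) = { ')', 'num', ε }, FIRST(L) = { ')', 'num', ε }

L: nullable alternative(s) L → ε; FOLLOW(L) = { $, ')', 'num' }
  L → ): FIRST \ {ε} = { ')' } — overlaps FOLLOW(L) on { ')' }: CONFLICT
  L → ε: FIRST \ {ε} = { } — this is the only nullable alternative, skip
  L → Y L ): FIRST \ {ε} = { ')', 'num' } — overlaps FOLLOW(L) on { ')', 'num' }: CONFLICT
  L → num ): FIRST \ {ε} = { 'num' } — overlaps FOLLOW(L) on { 'num' }: CONFLICT
  L → num L: FIRST \ {ε} = { 'num' } — overlaps FOLLOW(L) on { 'num' }: CONFLICT

Y: nullable alternative(s) Y → L L; FOLLOW(Y) = { $, ')', 'num' }
  Y → num x: FIRST \ {ε} = { 'num' } — overlaps FOLLOW(Y) on { 'num' }: CONFLICT
  Y → L L: FIRST \ {ε} = { ')', 'num' } — this is the only nullable alternative, skip

So the grammar has 5 FIRST/FOLLOW conflicts (marked CONFLICT above).

Answer: Yes. Y → num x with FOLLOW(Y) on { 'num' }; L → ')' with FOLLOW(L) on { ')' }; L → Y L ')' with FOLLOW(L) on { ')', 'num' }; L → num ')' with FOLLOW(L) on { 'num' }; L → num L with FOLLOW(L) on { 'num' }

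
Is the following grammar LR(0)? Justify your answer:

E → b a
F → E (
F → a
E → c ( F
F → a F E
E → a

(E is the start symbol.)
Augment with E' → E and build the canonical LR(0) collection (I0 = CLOSURE({[E' → . E]}), then GOTO on every symbol after a dot until no new states appear). It has 13 states:
  I0: { [E → . a], [E → . b a], [E → . c ( F], [E' → . E] }  — shift
  I1: { [E' → E .] }  — accept
  I2: { [E → a .] }  — reduce
  I3: { [E → b . a] }  — shift
  I4: { [E → c . ( F] }  — shift
  I5: { [E → . a], [E → . b a], [E → . c ( F], [E → c ( . F], [F → . E (], [F → . a F E], [F → . a] }  — shift
  I6: { [F → E . (] }  — shift
  I7: { [E → c ( F .] }  — reduce
  I8: { [E → . a], [E → . b a], [E → . c ( F], [E → a .], [F → . E (], [F → . a F E], [F → . a], [F → a . F E], [F → a .] }  — shift, 2 reduces
  I9: { [E → . a], [E → . b a], [E → . c ( F], [F → a F . E] }  — shift
  I10: { [F → a F E .] }  — reduce
  I11: { [F → E ( .] }  — reduce
  I12: { [E → b a .] }  — reduce

Conflict in state I8:
  Shift-reduce conflict between [E → a .] and [E → . a]
So the grammar is NOT LR(0).

Answer: No. Shift-reduce conflict between [E → a .] and [E → . a]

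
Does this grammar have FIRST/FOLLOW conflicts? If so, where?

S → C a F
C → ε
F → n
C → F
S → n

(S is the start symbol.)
No FIRST/FOLLOW conflicts.

A FIRST/FOLLOW conflict occurs when a non-terminal N has a nullable alternative N → β (β ⇒* ε) and another alternative N → α with FIRST(α) ∩ FOLLOW(N) ≠ ∅: on such a lookahead the parser cannot decide between expanding α and letting N vanish via β.

Nullable non-terminals: C.
FIRST sets used below: FIRST(F) = { 'n' }

C: nullable alternative(s) C → ε; FOLLOW(C) = { 'a' }
  C → ε: FIRST \ {ε} = { } — this is the only nullable alternative, skip
  C → F: FIRST \ {ε} = { 'n' } — disjoint from FOLLOW(C)

F, S have no nullable alternative, so no FIRST/FOLLOW check is needed there.

No FIRST/FOLLOW conflicts found.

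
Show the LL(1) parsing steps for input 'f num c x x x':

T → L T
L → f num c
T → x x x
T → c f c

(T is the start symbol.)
LL(1) parsing maintains a stack (initially the start symbol over $) and the input. At each step: if the stack top is a terminal, match it against the current input token; if it is a non-terminal N, replace it with the RHS of M[N, lookahead] (the unique production whose predict set contains the lookahead).

Stack is shown with the top on the left.

Stack        Input            Action
------------------------------------
T $          f num c x x x $  output T → L T
L T $        f num c x x x $  output L → f num c
f num c T $  f num c x x x $  match 'f'
num c T $    num c x x x $    match 'num'
c T $        c x x x $        match 'c'
T $          x x x $          output T → x x x
x x x $      x x x $          match 'x'
x x $        x x $            match 'x'
x $          x $              match 'x'
$            $                accept

The string is accepted.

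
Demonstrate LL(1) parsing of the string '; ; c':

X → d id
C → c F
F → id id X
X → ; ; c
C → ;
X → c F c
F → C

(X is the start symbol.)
Stack is shown with the top on the left.

Stack    Input    Action
------------------------
X $      ; ; c $  output X → ; ; c
; ; c $  ; ; c $  match ';'
; c $    ; c $    match ';'
c $      c $      match 'c'
$        $        accept

The string is accepted.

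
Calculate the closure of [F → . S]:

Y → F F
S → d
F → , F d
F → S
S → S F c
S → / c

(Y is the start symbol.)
To compute CLOSURE, for each item [A → α.Bβ] where B is a non-terminal, add [B → .γ] for all productions B → γ; repeat for the newly added items until nothing changes.

Start with: [F → . S]
  [F → . S] has the dot before S: add [S → . d], [S → . S F c], [S → . / c]
No further items can be added.

CLOSURE = { [F → . S], [S → . / c], [S → . S F c], [S → . d] }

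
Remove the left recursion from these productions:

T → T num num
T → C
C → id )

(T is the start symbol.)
T is directly left-recursive. The standard transformation for
  A → A α₁ | ... | A α_m | β₁ | ... | β_n
is
  A  → β₁ A' | ... | β_n A'
  A' → α₁ A' | ... | α_m A' | ε

T → C becomes T → C T'
T → T num num becomes T' → num num T'
Add T' → ε

Productions for other non-terminals are unchanged:
  C → id )

Resulting grammar:
T → C T'
T' → num num T'
T' → ε
C → id )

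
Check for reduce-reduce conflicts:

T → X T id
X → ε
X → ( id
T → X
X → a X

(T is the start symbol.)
A reduce-reduce conflict occurs when an LR(0) state has two complete items [A → α .] and [B → β .] — both call for a reduction, and with no lookahead the parser cannot choose between them.

Augment with T' → T and build the canonical LR(0) collection (I0 = CLOSURE({[T' → . T]}), then GOTO on every symbol after a dot until no new states appear). It has 9 states:
  I0: { [T → . X T id], [T → . X], [T' → . T], [X → . ( id], [X → . a X], [X → .] }  — shift, reduce
  I1: { [X → ( . id] }  — shift
  I2: { [T' → T .] }  — accept
  I3: { [T → . X T id], [T → . X], [T → X . T id], [T → X .], [X → . ( id], [X → . a X], [X → .] }  — shift, 2 reduces
  I4: { [X → . ( id], [X → . a X], [X → .], [X → a . X] }  — shift, reduce
  I5: { [X → a X .] }  — reduce
  I6: { [T → X T . id] }  — shift
  I7: { [T → X T id .] }  — reduce
  I8: { [X → ( id .] }  — reduce

I3 contains complete items [T → X .], [X → .] — reduce-reduce conflict.

Answer: Yes — I3: [T → X .] vs [X → .]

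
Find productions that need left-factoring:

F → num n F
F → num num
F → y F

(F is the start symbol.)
Left-factoring is needed when two productions for the same non-terminal
share a common prefix on the right-hand side.

Productions for F:
  F → num n F
  F → num num
  F → y F

Found common prefix 'num' in productions for F

Answer: Yes, F has productions with common prefix 'num'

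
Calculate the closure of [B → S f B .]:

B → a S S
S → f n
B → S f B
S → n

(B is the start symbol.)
To compute CLOSURE, for each item [A → α.Bβ] where B is a non-terminal, add [B → .γ] for all productions B → γ; repeat for the newly added items until nothing changes.

Start with: [B → S f B .]
The dot is at the end, so nothing is added.

CLOSURE = { [B → S f B .] }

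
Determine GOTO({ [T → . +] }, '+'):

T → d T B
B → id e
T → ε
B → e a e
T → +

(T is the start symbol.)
GOTO(I, '+') = CLOSURE({ [A → αX.β] : [A → α.Xβ] ∈ I, X = '+' })

Items with dot before '+', with the dot advanced:
  [T → . +] → [T → + .]
Closure adds nothing (no advanced item has the dot before a non-terminal).

GOTO = { [T → + .] }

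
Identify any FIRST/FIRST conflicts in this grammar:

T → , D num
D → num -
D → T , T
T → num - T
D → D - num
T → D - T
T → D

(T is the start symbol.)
Yes. T → ',' D num / T → D '-' T on { ',' }; T → ',' D num / T → D on { ',' }; T → num '-' T / T → D '-' T on { 'num' }; T → num '-' T / T → D on { 'num' }; T → D '-' T / T → D on { ',', 'num' }; D → num '-' / D → T ',' T on { 'num' }; D → num '-' / D → D '-' num on { 'num' }; D → T ',' T / D → D '-' num on { ',', 'num' }

FIRST sets of the non-terminals at (or reachable through a nullable prefix from) the front of some alternative:
  FIRST(D) = { ',', 'num' }
  FIRST(T) = { ',', 'num' }

Productions for T:
  T → , D num: FIRST = { ',' }
  T → num - T: FIRST = { 'num' }
  T → D - T: FIRST = { ',', 'num' }
  T → D: FIRST = { ',', 'num' }
Productions for D:
  D → num -: FIRST = { 'num' }
  D → T , T: FIRST = { ',', 'num' }
  D → D - num: FIRST = { ',', 'num' }

Conflict for T: T → , D num and T → D - T
  Overlap: { ',' }
Conflict for T: T → , D num and T → D
  Overlap: { ',' }
Conflict for T: T → num - T and T → D - T
  Overlap: { 'num' }
Conflict for T: T → num - T and T → D
  Overlap: { 'num' }
Conflict for T: T → D - T and T → D
  Overlap: { ',', 'num' }
Conflict for D: D → num - and D → T , T
  Overlap: { 'num' }
Conflict for D: D → num - and D → D - num
  Overlap: { 'num' }
Conflict for D: D → T , T and D → D - num
  Overlap: { ',', 'num' }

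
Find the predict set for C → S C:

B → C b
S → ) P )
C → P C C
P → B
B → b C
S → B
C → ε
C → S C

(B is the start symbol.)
{ ')', 'b' }

PREDICT(C → S C) = (FIRST(RHS) \ {ε}) ∪ (FOLLOW(C) if ε ∈ FIRST(RHS), i.e. RHS ⇒* ε)
FIRST(S) = { ')', 'b' }
FIRST(S C) = { ')', 'b' }
ε ∉ FIRST(S C), so FOLLOW(C) is not added.
PREDICT(C → S C) = { ')', 'b' }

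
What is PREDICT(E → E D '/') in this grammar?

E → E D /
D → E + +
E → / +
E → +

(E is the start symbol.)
{ '+', '/' }

PREDICT(E → E D '/') = (FIRST(RHS) \ {ε}) ∪ (FOLLOW(E) if ε ∈ FIRST(RHS), i.e. RHS ⇒* ε)
FIRST(E) = { '+', '/' }
FIRST(E D '/') = { '+', '/' }
ε ∉ FIRST(E D '/'), so FOLLOW(E) is not added.
PREDICT(E → E D '/') = { '+', '/' }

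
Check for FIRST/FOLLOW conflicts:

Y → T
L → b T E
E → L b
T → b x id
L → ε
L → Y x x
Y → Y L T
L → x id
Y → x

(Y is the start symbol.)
Nullable non-terminals: L.
FIRST sets used below: FIRST(Y) = { 'b', 'x' }

L: nullable alternative(s) L → ε; FOLLOW(L) = { 'b' }
  L → b T E: FIRST \ {ε} = { 'b' } — overlaps FOLLOW(L) on { 'b' }: CONFLICT
  L → ε: FIRST \ {ε} = { } — this is the only nullable alternative, skip
  L → Y x x: FIRST \ {ε} = { 'b', 'x' } — overlaps FOLLOW(L) on { 'b' }: CONFLICT
  L → x id: FIRST \ {ε} = { 'x' } — disjoint from FOLLOW(L)

E, T, Y have no nullable alternative, so no FIRST/FOLLOW check is needed there.

So the grammar has 2 FIRST/FOLLOW conflicts (marked CONFLICT above).

Answer: Yes. L → b T E with FOLLOW(L) on { 'b' }; L → Y x x with FOLLOW(L) on { 'b' }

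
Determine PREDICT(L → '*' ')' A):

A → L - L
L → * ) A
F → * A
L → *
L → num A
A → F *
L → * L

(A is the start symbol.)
{ '*' }

PREDICT(L → '*' ')' A) = (FIRST(RHS) \ {ε}) ∪ (FOLLOW(L) if ε ∈ FIRST(RHS), i.e. RHS ⇒* ε)
FIRST('*' ')' A) = { '*' }
ε ∉ FIRST('*' ')' A), so FOLLOW(L) is not added.
PREDICT(L → '*' ')' A) = { '*' }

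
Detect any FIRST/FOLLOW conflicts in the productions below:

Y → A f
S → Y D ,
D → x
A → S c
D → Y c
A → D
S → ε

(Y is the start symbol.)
Yes. S → Y D ',' with FOLLOW(S) on { 'c' }

Nullable non-terminals: S.
FIRST sets used below: FIRST(Y) = { 'c', 'x' }

S: nullable alternative(s) S → ε; FOLLOW(S) = { 'c' }
  S → Y D ,: FIRST \ {ε} = { 'c', 'x' } — overlaps FOLLOW(S) on { 'c' }: CONFLICT
  S → ε: FIRST \ {ε} = { } — this is the only nullable alternative, skip

A, D, Y have no nullable alternative, so no FIRST/FOLLOW check is needed there.

So the grammar has 1 FIRST/FOLLOW conflict (marked CONFLICT above).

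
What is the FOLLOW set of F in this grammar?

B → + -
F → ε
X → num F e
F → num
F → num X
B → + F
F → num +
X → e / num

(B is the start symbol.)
{ $, 'e' }

To compute FOLLOW(F), find every occurrence of F on a right-hand side N → α F β: add FIRST(β) \ {ε}, and if β is empty or nullable also add FOLLOW(N). Iterate to a fixed point.

In X → num F e: F is followed by e, add FIRST(e) \ {ε} = { 'e' }
In B → + F: F is at the end, add FOLLOW(B)

The FOLLOW sets referred to above (computed the same way, to a fixed point):
  FOLLOW(B) = { $ }

Taking the union: FOLLOW(F) = { $, 'e' }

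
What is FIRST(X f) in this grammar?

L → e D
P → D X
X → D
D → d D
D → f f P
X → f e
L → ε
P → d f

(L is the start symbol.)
{ 'd', 'f' }

FIRST sets of the non-terminals involved (from the grammar, by fixed-point iteration):
  FIRST(X) = { 'd', 'f' }

To compute FIRST(X f), process the symbols left to right:
Symbol X is a non-terminal. Add FIRST(X) \ {ε} = { 'd', 'f' }
X is not nullable (ε ∉ FIRST(X)), so stop here.
FIRST(X f) = { 'd', 'f' }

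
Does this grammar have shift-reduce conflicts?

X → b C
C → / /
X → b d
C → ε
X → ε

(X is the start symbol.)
A shift-reduce conflict occurs when an LR(0) state has both:
  - a complete (reduce) item [A → α .] (dot at the end), and
  - a shift item [B → β . c γ] (dot before a terminal).

Augment with X' → X and build the canonical LR(0) collection (I0 = CLOSURE({[X' → . X]}), then GOTO on every symbol after a dot until no new states appear). It has 7 states:
  I0: { [X → . b C], [X → . b d], [X → .], [X' → . X] }  — shift, reduce
  I1: { [X' → X .] }  — accept
  I2: { [C → . / /], [C → .], [X → b . C], [X → b . d] }  — shift, reduce
  I3: { [C → / . /] }  — shift
  I4: { [X → b C .] }  — reduce
  I5: { [X → b d .] }  — reduce
  I6: { [C → / / .] }  — reduce

I0 contains reduce item [X → .] and shift items [X → . b C], [X → . b d] — shift-reduce conflict.
I2 contains reduce item [C → .] and shift items [C → . / /], [X → b . d] — shift-reduce conflict.

Answer: Yes — I0: [X → .] vs [X → . b C]; I2: [C → .] vs [C → . / /]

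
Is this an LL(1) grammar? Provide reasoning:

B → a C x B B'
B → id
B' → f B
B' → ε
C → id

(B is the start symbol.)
A grammar is LL(1) if for each non-terminal N with multiple productions, the predict sets of those productions are pairwise disjoint, where PREDICT(N → α) = (FIRST(α) \ {ε}) ∪ (FOLLOW(N) if α ⇒* ε).

Relevant sets:
  FOLLOW(B') = { $, 'f' }

For B:
  PREDICT(B → a C x B B') = { 'a' }
  PREDICT(B → id) = { 'id' }
For B':
  PREDICT(B' → f B) = { 'f' }
  PREDICT(B' → ε) = { $, 'f' }
C has a single production, so nothing to check there.

Conflict found: Predict set conflict for B': { 'f' }
The grammar is NOT LL(1).

Answer: No. Predict set conflict for B': { 'f' }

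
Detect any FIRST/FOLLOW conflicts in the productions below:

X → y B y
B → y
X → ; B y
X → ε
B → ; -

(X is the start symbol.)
A FIRST/FOLLOW conflict occurs when a non-terminal N has a nullable alternative N → β (β ⇒* ε) and another alternative N → α with FIRST(α) ∩ FOLLOW(N) ≠ ∅: on such a lookahead the parser cannot decide between expanding α and letting N vanish via β.

Nullable non-terminals: X.

X: nullable alternative(s) X → ε; FOLLOW(X) = { $ }
  X → y B y: FIRST \ {ε} = { 'y' } — disjoint from FOLLOW(X)
  X → ; B y: FIRST \ {ε} = { ';' } — disjoint from FOLLOW(X)
  X → ε: FIRST \ {ε} = { } — this is the only nullable alternative, skip

B has no nullable alternative, so no FIRST/FOLLOW check is needed there.

No FIRST/FOLLOW conflicts found.

Answer: No FIRST/FOLLOW conflicts.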